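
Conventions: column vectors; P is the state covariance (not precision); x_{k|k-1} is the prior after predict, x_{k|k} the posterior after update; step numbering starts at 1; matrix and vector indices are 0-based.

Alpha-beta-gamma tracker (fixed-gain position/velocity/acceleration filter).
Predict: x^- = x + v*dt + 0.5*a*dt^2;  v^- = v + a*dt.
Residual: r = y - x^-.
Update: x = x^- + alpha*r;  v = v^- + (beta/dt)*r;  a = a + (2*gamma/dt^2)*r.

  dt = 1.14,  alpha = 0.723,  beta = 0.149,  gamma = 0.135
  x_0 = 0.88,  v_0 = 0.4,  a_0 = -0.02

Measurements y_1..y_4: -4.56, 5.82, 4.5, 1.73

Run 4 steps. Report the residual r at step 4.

step 1: x_pred=1.3230  r=-5.8830  x^+=-2.9304  v^+=-0.3917  a^+=-1.2422
step 2: x_pred=-4.1842  r=10.0042  x^+=3.0488  v^+=-0.5003  a^+=0.8362
step 3: x_pred=3.0219  r=1.4781  x^+=4.0906  v^+=0.6462  a^+=1.1433
step 4: x_pred=5.5701  r=-3.8401  x^+=2.7937  v^+=1.4476  a^+=0.3455

resid = -3.8401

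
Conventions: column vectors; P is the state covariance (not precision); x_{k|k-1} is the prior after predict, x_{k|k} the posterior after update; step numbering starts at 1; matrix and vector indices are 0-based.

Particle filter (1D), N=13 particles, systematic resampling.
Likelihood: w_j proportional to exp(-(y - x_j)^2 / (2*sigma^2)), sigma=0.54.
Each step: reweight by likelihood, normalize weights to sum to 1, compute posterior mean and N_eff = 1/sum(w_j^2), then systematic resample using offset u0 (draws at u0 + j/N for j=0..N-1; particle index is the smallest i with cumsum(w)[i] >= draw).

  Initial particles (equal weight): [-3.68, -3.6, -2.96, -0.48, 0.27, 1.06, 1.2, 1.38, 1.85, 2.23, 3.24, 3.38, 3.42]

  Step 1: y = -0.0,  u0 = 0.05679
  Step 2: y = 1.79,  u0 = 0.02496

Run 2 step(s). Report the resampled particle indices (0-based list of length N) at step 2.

step 1: w=[0.0000, 0.0000, 0.0000, 0.3686, 0.4829, 0.0797, 0.0463, 0.0209, 0.0015, 0.0001, 0.0000, 0.0000, 0.0000]  mean=0.1254  Neff=2.6459  idx=[3, 3, 3, 3, 3, 4, 4, 4, 4, 4, 4, 5, 7]
step 2: w=[0.0001, 0.0001, 0.0001, 0.0001, 0.0001, 0.0150, 0.0150, 0.0150, 0.0150, 0.0150, 0.0150, 0.3169, 0.5923]  mean=1.1774  Neff=2.2095  idx=[6, 11, 11, 11, 11, 12, 12, 12, 12, 12, 12, 12, 12]

resampled_idx = [6, 11, 11, 11, 11, 12, 12, 12, 12, 12, 12, 12, 12]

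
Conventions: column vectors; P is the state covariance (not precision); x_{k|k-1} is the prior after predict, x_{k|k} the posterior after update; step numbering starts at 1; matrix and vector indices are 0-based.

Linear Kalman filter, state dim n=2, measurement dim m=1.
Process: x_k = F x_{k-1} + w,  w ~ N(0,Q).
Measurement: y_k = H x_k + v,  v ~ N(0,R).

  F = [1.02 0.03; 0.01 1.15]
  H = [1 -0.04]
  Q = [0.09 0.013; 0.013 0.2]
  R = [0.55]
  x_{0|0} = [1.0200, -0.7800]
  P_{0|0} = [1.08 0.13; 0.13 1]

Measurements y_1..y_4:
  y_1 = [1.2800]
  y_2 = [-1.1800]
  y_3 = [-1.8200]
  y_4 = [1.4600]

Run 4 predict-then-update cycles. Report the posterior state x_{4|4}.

x_post = [0.0132, -1.4780]

step 1: x^-=[1.0170, -0.8868]  P^-=[1.2225 0.2110; 0.2110 1.5256]  S=[1.7580]  K=[0.6906; 0.0853]  nu=[0.2275]  x^+=[1.1741, -0.8674]  P^+=[0.3841 0.1074; 0.1074 1.5128]
step 2: x^-=[1.1716, -0.9858]  P^-=[0.4976 0.1952; 0.1952 2.2032]  S=[1.0355]  K=[0.4730; 0.1034]  nu=[-2.3910]  x^+=[0.0407, -1.2329]  P^+=[0.2659 0.1445; 0.1445 2.1921]
step 3: x^-=[0.0045, -1.4175]  P^-=[0.3775 0.2609; 0.2609 3.1024]  S=[0.9116]  K=[0.4027; 0.1501]  nu=[-1.8812]  x^+=[-0.7530, -1.6999]  P^+=[0.2297 0.2058; 0.2058 3.0819]
step 4: x^-=[-0.8190, -1.9624]  P^-=[0.3443 0.3632; 0.3632 4.2805]  S=[0.8721]  K=[0.3782; 0.2201]  nu=[2.2005]  x^+=[0.0132, -1.4780]  P^+=[0.2196 0.2906; 0.2906 4.2383]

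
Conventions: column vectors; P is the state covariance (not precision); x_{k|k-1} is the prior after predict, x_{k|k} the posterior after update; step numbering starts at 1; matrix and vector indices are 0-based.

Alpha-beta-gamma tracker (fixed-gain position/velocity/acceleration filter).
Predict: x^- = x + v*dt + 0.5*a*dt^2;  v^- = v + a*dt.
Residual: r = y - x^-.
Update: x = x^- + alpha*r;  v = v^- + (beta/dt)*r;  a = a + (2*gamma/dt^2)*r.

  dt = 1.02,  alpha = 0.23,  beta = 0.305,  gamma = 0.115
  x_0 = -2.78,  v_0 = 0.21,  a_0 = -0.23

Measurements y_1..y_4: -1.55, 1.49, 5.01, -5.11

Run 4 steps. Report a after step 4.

step 1: x_pred=-2.6854  r=1.1354  x^+=-2.4243  v^+=0.3149  a^+=0.0210
step 2: x_pred=-2.0921  r=3.5821  x^+=-1.2683  v^+=1.4075  a^+=0.8129
step 3: x_pred=0.5903  r=4.4197  x^+=1.6068  v^+=3.5582  a^+=1.7900
step 4: x_pred=6.1674  r=-11.2774  x^+=3.5736  v^+=2.0119  a^+=-0.7031

a_post = -0.7031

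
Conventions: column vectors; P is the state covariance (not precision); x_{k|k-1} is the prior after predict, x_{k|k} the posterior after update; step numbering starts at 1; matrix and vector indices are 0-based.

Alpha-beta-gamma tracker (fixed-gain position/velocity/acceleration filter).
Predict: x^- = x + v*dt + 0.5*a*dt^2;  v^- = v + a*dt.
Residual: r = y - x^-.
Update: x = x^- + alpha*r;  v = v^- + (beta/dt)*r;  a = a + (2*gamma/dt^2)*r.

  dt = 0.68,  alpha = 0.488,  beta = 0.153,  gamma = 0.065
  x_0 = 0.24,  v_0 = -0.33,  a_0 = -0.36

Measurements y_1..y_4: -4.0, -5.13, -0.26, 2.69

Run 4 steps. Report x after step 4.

step 1: x_pred=-0.0676  r=-3.9324  x^+=-1.9866  v^+=-1.4596  a^+=-1.4656
step 2: x_pred=-3.3180  r=-1.8120  x^+=-4.2022  v^+=-2.8639  a^+=-1.9750
step 3: x_pred=-6.6063  r=6.3463  x^+=-3.5093  v^+=-2.7789  a^+=-0.1908
step 4: x_pred=-5.4431  r=8.1331  x^+=-1.4741  v^+=-1.0787  a^+=2.0958

x_post = -1.4741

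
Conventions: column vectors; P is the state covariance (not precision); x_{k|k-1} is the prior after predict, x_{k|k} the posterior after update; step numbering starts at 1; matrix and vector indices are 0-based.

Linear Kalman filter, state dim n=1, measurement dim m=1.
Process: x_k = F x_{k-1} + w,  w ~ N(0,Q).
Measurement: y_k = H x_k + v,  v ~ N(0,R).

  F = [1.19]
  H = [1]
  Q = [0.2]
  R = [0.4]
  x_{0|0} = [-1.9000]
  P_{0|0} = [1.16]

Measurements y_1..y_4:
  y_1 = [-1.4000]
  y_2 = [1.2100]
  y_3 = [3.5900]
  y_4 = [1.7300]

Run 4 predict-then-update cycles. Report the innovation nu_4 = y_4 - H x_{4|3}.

step 1: x^-=[-2.2610]  P^-=[1.8427]  S=[2.2427]  K=[0.8216]  nu=[0.8610]  x^+=[-1.5536]  P^+=[0.3287]
step 2: x^-=[-1.8487]  P^-=[0.6654]  S=[1.0654]  K=[0.6246]  nu=[3.0587]  x^+=[0.0616]  P^+=[0.2498]
step 3: x^-=[0.0733]  P^-=[0.5538]  S=[0.9538]  K=[0.5806]  nu=[3.5167]  x^+=[2.1152]  P^+=[0.2322]
step 4: x^-=[2.5170]  P^-=[0.5289]  S=[0.9289]  K=[0.5694]  nu=[-0.7870]  x^+=[2.0689]  P^+=[0.2278]

innov = [-0.7870]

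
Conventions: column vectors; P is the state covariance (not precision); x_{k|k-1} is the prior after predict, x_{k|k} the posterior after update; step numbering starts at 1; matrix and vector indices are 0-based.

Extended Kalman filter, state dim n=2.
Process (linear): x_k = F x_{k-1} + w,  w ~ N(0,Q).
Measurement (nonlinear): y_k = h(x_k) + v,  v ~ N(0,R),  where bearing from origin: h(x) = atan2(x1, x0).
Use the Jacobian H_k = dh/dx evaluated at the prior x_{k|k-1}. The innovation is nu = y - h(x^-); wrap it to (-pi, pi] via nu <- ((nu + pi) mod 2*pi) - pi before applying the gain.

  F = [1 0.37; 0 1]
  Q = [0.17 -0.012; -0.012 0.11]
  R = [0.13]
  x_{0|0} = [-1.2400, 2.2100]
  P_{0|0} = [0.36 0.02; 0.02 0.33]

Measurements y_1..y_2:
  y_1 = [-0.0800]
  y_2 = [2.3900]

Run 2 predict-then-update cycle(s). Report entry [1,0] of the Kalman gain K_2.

step 1: x^-=[-0.4223, 2.2100]  P^-=[0.5900 0.1301; 0.1301 0.4400]  H_jac=[-0.4365 -0.0834]  S=[0.2550]  K=[-1.0527; -0.3667]  nu=[-1.8396]  x^+=[1.5142, 2.8846]  P^+=[0.3074 0.0317; 0.0317 0.4057]
step 2: x^-=[2.5815, 2.8846]  P^-=[0.5564 0.1698; 0.1698 0.5157]  H_jac=[-0.1925 0.1723]  S=[0.1547]  K=[-0.5034; 0.3631]  nu=[1.5492]  x^+=[1.8017, 3.4471]  P^+=[0.5172 0.1981; 0.1981 0.4953]

K[1,0] = 0.3631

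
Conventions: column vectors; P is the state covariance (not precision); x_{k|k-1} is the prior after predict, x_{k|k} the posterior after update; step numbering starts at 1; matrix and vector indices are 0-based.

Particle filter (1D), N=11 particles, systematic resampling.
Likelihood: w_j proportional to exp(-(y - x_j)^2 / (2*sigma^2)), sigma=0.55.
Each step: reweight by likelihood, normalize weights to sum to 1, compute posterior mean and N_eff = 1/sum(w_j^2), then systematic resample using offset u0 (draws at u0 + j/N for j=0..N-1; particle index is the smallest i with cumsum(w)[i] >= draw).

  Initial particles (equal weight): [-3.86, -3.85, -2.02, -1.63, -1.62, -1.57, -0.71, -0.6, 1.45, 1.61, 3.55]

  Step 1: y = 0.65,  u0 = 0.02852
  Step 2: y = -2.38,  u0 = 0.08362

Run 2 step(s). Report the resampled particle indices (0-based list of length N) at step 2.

step 1: w=[0.0000, 0.0000, 0.0000, 0.0003, 0.0003, 0.0004, 0.0683, 0.1098, 0.5043, 0.3166, 0.0000]  mean=1.1251  Neff=2.6933  idx=[6, 7, 8, 8, 8, 8, 8, 8, 9, 9, 9]
step 2: w=[0.6519, 0.3481, 0.0000, 0.0000, 0.0000, 0.0000, 0.0000, 0.0000, 0.0000, 0.0000, 0.0000]  mean=-0.6717  Neff=1.8311  idx=[0, 0, 0, 0, 0, 0, 0, 1, 1, 1, 1]

resampled_idx = [0, 0, 0, 0, 0, 0, 0, 1, 1, 1, 1]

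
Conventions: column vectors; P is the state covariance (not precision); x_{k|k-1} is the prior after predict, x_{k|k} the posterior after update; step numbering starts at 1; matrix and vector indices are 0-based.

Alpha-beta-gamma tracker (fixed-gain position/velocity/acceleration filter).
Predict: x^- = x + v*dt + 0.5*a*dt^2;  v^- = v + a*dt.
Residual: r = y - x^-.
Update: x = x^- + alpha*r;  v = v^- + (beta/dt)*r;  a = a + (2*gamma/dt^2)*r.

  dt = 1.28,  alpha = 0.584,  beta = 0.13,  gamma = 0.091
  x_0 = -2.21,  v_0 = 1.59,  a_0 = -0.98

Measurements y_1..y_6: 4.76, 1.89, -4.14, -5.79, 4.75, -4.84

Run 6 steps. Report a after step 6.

a_post = 0.1673

step 1: x_pred=-0.9776  r=5.7376  x^+=2.3732  v^+=0.9183  a^+=-0.3426
step 2: x_pred=3.2679  r=-1.3779  x^+=2.4632  v^+=0.3398  a^+=-0.4957
step 3: x_pred=2.4921  r=-6.6321  x^+=-1.3811  v^+=-0.9683  a^+=-1.2324
step 4: x_pred=-3.6301  r=-2.1599  x^+=-4.8915  v^+=-2.7651  a^+=-1.4724
step 5: x_pred=-9.6370  r=14.3870  x^+=-1.2350  v^+=-3.1886  a^+=0.1258
step 6: x_pred=-5.2133  r=0.3733  x^+=-4.9953  v^+=-2.9896  a^+=0.1673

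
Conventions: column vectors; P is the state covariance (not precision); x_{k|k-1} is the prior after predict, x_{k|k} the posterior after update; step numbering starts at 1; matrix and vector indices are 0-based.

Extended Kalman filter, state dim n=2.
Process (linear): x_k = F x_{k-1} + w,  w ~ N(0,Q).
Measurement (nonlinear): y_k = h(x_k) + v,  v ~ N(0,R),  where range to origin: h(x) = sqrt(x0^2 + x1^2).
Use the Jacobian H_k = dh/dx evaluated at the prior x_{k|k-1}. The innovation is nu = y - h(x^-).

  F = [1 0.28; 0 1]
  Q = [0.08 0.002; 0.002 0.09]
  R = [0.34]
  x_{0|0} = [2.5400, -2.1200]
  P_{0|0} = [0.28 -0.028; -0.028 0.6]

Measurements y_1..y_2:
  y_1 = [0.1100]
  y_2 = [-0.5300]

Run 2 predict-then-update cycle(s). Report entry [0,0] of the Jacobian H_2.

H_jac[0,0] = 0.8919

step 1: x^-=[1.9464, -2.1200]  P^-=[0.3914 0.1420; 0.1420 0.6900]  H_jac=[0.6763 -0.7366]  S=[0.7519]  K=[0.2129; -0.5482]  nu=[-2.7680]  x^+=[1.3571, -0.6025]  P^+=[0.3573 0.2298; 0.2298 0.4640]
step 2: x^-=[1.1884, -0.6025]  P^-=[0.6023 0.3617; 0.3617 0.5540]  H_jac=[0.8919 -0.4522]  S=[0.6407]  K=[0.5833; 0.1125]  nu=[-1.8624]  x^+=[0.1022, -0.8120]  P^+=[0.3844 0.3196; 0.3196 0.5459]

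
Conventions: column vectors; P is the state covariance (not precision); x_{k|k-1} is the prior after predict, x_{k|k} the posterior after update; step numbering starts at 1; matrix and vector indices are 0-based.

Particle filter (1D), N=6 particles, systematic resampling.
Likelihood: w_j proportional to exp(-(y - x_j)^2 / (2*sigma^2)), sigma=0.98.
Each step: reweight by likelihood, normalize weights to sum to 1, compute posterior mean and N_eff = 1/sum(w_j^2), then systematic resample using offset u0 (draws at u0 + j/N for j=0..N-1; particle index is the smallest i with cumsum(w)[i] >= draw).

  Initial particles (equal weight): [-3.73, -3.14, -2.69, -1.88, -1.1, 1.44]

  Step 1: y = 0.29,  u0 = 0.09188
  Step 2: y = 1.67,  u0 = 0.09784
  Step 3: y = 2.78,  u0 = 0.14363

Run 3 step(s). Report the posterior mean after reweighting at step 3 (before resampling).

step 1: w=[0.0002, 0.0023, 0.0102, 0.0892, 0.3784, 0.5198]  mean=0.1293  Neff=2.3729  idx=[3, 4, 4, 5, 5, 5]
step 2: w=[0.0005, 0.0062, 0.0062, 0.3290, 0.3290, 0.3290]  mean=1.4068  Neff=3.0784  idx=[3, 3, 4, 4, 5, 5]
step 3: w=[0.1667, 0.1667, 0.1667, 0.1667, 0.1667, 0.1667]  mean=1.4400  Neff=6.0000  idx=[0, 1, 2, 3, 4, 5]

post_mean = 1.4400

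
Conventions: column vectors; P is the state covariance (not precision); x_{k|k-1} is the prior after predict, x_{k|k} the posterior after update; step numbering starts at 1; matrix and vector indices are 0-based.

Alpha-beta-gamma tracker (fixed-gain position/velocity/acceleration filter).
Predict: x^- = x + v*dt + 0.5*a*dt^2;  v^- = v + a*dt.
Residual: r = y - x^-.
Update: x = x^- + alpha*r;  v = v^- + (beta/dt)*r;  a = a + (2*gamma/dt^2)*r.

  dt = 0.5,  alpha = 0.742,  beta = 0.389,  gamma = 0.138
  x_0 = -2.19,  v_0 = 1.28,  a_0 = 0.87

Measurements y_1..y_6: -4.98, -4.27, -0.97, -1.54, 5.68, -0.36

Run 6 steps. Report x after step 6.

x_post = 2.1588

step 1: x_pred=-1.4412  r=-3.5388  x^+=-4.0670  v^+=-1.0381  a^+=-3.0368
step 2: x_pred=-4.9657  r=0.6957  x^+=-4.4495  v^+=-2.0153  a^+=-2.2688
step 3: x_pred=-5.7407  r=4.7707  x^+=-2.2008  v^+=0.5619  a^+=2.9981
step 4: x_pred=-1.5451  r=0.0051  x^+=-1.5413  v^+=2.0650  a^+=3.0038
step 5: x_pred=-0.1334  r=5.8134  x^+=4.1802  v^+=8.0897  a^+=9.4217
step 6: x_pred=9.4027  r=-9.7627  x^+=2.1588  v^+=5.2051  a^+=-1.3563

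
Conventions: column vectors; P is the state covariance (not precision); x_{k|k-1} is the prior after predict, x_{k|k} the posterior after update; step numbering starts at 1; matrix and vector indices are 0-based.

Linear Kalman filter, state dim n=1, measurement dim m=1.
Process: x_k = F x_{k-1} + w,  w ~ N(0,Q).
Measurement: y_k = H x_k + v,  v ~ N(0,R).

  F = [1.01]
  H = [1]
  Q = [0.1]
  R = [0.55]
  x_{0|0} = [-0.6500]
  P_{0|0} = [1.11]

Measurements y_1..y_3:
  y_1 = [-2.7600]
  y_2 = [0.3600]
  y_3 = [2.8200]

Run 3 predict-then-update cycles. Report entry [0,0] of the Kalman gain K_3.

K[0,0] = 0.3981

step 1: x^-=[-0.6565]  P^-=[1.2323]  S=[1.7823]  K=[0.6914]  nu=[-2.1035]  x^+=[-2.1109]  P^+=[0.3803]
step 2: x^-=[-2.1320]  P^-=[0.4879]  S=[1.0379]  K=[0.4701]  nu=[2.4920]  x^+=[-0.9605]  P^+=[0.2586]
step 3: x^-=[-0.9701]  P^-=[0.3637]  S=[0.9137]  K=[0.3981]  nu=[3.7901]  x^+=[0.5387]  P^+=[0.2189]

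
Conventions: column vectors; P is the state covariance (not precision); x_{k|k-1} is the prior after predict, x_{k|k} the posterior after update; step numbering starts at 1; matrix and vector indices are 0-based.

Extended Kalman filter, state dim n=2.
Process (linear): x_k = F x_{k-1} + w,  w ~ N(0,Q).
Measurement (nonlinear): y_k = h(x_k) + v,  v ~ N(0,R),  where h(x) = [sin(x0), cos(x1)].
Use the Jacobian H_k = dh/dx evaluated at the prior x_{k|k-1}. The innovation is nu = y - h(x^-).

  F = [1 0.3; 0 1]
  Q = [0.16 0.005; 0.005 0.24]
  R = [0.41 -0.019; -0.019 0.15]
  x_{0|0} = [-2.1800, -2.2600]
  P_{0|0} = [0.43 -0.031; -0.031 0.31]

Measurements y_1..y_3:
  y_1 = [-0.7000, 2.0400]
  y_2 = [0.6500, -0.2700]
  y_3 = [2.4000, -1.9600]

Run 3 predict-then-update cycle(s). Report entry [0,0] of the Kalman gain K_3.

K[0,0] = -0.5304

step 1: x^-=[-2.8580, -2.2600]  P^-=[0.5993 0.0670; 0.0670 0.5500]  H_jac=[-0.9601 0.0000; 0.0000 0.7718]  S=[0.9624 -0.0686; -0.0686 0.4776]  K=[-0.5962 0.0226; -0.0035 0.8883]  nu=[-0.4202, 2.6759]  x^+=[-2.5471, 0.1184]  P^+=[0.2551 0.0191; 0.0191 0.1727]
step 2: x^-=[-2.5115, 0.1184]  P^-=[0.4421 0.0759; 0.0759 0.4127]  H_jac=[-0.8080 0.0000; 0.0000 -0.1182]  S=[0.6986 -0.0118; -0.0118 0.1558]  K=[-0.5129 -0.0963; -0.0932 -0.3201]  nu=[1.2392, -1.2630]  x^+=[-3.0255, 0.4073]  P^+=[0.2580 0.0397; 0.0397 0.3914]
step 3: x^-=[-2.9033, 0.4073]  P^-=[0.4771 0.1622; 0.1622 0.6314]  H_jac=[-0.9718 0.0000; 0.0000 -0.3961]  S=[0.8605 0.0434; 0.0434 0.2491]  K=[-0.5304 -0.1654; -0.1336 -0.9809]  nu=[2.6360, -2.8782]  x^+=[-3.8253, 2.8782]  P^+=[0.2206 0.0372; 0.0372 0.3650]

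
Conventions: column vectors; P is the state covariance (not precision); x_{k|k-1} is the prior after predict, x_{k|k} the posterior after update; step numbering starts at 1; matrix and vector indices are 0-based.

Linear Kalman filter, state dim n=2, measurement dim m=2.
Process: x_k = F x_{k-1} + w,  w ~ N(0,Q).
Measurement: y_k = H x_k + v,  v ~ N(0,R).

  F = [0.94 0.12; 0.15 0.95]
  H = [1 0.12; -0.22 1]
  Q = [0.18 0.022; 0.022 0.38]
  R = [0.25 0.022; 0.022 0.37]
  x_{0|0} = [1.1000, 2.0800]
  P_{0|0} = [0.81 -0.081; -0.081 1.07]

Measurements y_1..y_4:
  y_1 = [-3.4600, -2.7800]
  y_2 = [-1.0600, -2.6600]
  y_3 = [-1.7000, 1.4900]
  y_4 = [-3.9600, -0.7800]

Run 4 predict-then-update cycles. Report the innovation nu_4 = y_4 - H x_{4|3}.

step 1: x^-=[1.2836, 2.1410]  P^-=[0.8929 0.1844; 0.1844 1.3408]  S=[1.2064 0.1660; 0.1660 1.6729]  K=[0.7699 -0.0836; 0.1818 0.7592]  nu=[-5.0005, -4.6386]  x^+=[-2.1787, -2.2895]  P^+=[0.1874 0.0272; 0.0272 0.2909]
step 2: x^-=[-2.3227, -2.5019]  P^-=[0.3559 0.1064; 0.1064 0.6545]  S=[0.6409 0.1258; 0.1258 0.9949]  K=[0.5842 -0.0456; 0.1682 0.6131]  nu=[1.5630, -0.6691]  x^+=[-1.3791, -2.6492]  P^+=[0.1418 0.0272; 0.0272 0.2365]
step 3: x^-=[-1.6142, -2.7236]  P^-=[0.3148 0.0937; 0.0937 0.6044]  S=[0.5960 0.1165; 0.1165 0.9484]  K=[0.5554 -0.0425; 0.1625 0.5956]  nu=[0.2410, 3.8585]  x^+=[-1.6441, -0.3864]  P^+=[0.1348 0.0262; 0.0262 0.2297]
step 4: x^-=[-1.5919, -0.6137]  P^-=[0.3083 0.0910; 0.0910 0.5978]  S=[0.5887 0.1145; 0.1145 0.9427]  K=[0.5504 -0.0423; 0.1610 0.5933]  nu=[-2.2945, -0.5165]  x^+=[-2.8330, -1.2896]  P^+=[0.1336 0.0259; 0.0259 0.2288]

innov = [-2.2945, -0.5165]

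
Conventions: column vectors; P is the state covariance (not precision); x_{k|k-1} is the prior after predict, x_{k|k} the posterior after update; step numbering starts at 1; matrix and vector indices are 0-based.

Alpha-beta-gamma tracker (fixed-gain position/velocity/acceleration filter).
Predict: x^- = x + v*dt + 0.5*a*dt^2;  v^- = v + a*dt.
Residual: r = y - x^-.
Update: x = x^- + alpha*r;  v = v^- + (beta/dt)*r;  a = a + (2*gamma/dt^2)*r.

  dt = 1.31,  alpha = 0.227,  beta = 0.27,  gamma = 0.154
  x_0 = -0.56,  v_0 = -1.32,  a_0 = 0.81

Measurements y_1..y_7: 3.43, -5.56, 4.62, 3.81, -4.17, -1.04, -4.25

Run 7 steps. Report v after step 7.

v_post = -8.3497

step 1: x_pred=-1.5942  r=5.0242  x^+=-0.4537  v^+=0.7766  a^+=1.7117
step 2: x_pred=2.0324  r=-7.5924  x^+=0.3089  v^+=1.4541  a^+=0.3491
step 3: x_pred=2.5134  r=2.1066  x^+=2.9916  v^+=2.3456  a^+=0.7272
step 4: x_pred=6.6882  r=-2.8782  x^+=6.0349  v^+=2.7049  a^+=0.2106
step 5: x_pred=9.7590  r=-13.9290  x^+=6.5971  v^+=0.1099  a^+=-2.2894
step 6: x_pred=4.7768  r=-5.8168  x^+=3.4564  v^+=-4.0880  a^+=-3.3333
step 7: x_pred=-4.7591  r=0.5091  x^+=-4.6435  v^+=-8.3497  a^+=-3.2420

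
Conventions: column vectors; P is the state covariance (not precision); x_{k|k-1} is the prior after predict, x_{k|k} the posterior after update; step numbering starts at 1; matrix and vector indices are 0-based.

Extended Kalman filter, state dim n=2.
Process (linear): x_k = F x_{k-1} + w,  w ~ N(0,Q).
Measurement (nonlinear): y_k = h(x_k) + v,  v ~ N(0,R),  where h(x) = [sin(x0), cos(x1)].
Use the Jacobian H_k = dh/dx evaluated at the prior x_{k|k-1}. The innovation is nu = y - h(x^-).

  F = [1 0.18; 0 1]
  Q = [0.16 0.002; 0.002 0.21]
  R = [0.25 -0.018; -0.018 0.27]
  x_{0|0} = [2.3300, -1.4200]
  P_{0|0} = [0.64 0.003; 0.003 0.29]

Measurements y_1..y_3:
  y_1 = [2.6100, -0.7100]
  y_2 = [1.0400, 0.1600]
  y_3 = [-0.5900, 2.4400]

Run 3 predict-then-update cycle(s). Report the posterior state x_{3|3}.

x_post = [-0.0129, -0.2042]

step 1: x^-=[2.0744, -1.4200]  P^-=[0.8105 0.0572; 0.0572 0.5000]  H_jac=[-0.4826 0.0000; 0.0000 0.9887]  S=[0.4388 -0.0453; -0.0453 0.7587]  K=[-0.8892 0.0215; 0.0044 0.6518]  nu=[1.7342, -0.8602]  x^+=[0.5139, -1.9731]  P^+=[0.4615 0.0220; 0.0220 0.1779]
step 2: x^-=[0.1587, -1.9731]  P^-=[0.6352 0.0561; 0.0561 0.3879]  H_jac=[0.9874 0.0000; 0.0000 0.9202]  S=[0.8693 0.0329; 0.0329 0.5985]  K=[0.7197 0.0466; 0.0412 0.5942]  nu=[0.8819, 0.5516]  x^+=[0.8192, -1.6091]  P^+=[0.1814 -0.0004; -0.0004 0.1735]
step 3: x^-=[0.5295, -1.6091]  P^-=[0.3468 0.0328; 0.0328 0.3835]  H_jac=[0.8630 0.0000; 0.0000 0.9993]  S=[0.5083 0.0103; 0.0103 0.6530]  K=[0.5880 0.0410; 0.0438 0.5863]  nu=[-1.0951, 2.4783]  x^+=[-0.0129, -0.2042]  P^+=[0.1695 0.0005; 0.0005 0.1576]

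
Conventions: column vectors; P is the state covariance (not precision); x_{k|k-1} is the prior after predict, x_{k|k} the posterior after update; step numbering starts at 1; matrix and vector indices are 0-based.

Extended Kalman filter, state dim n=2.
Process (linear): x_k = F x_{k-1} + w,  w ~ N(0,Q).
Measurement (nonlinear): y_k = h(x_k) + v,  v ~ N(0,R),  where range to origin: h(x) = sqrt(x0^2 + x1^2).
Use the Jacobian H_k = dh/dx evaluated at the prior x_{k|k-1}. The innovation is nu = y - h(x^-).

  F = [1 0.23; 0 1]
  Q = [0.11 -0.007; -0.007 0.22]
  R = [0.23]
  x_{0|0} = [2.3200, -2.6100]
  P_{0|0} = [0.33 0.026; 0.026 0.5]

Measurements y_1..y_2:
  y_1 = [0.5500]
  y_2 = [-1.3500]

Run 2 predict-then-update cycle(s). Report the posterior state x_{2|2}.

x_post = [-0.5862, -0.2962]

step 1: x^-=[1.7197, -2.6100]  P^-=[0.4784 0.1340; 0.1340 0.7200]  H_jac=[0.5502 -0.8350]  S=[0.7537]  K=[0.2008; -0.6998]  nu=[-2.5756]  x^+=[1.2026, -0.8075]  P^+=[0.4480 0.2399; 0.2399 0.3508]
step 2: x^-=[1.0169, -0.8075]  P^-=[0.6869 0.3136; 0.3136 0.5708]  H_jac=[0.7831 -0.6219]  S=[0.5666]  K=[0.6053; -0.1931]  nu=[-2.6485]  x^+=[-0.5862, -0.2962]  P^+=[0.4794 0.3798; 0.3798 0.5497]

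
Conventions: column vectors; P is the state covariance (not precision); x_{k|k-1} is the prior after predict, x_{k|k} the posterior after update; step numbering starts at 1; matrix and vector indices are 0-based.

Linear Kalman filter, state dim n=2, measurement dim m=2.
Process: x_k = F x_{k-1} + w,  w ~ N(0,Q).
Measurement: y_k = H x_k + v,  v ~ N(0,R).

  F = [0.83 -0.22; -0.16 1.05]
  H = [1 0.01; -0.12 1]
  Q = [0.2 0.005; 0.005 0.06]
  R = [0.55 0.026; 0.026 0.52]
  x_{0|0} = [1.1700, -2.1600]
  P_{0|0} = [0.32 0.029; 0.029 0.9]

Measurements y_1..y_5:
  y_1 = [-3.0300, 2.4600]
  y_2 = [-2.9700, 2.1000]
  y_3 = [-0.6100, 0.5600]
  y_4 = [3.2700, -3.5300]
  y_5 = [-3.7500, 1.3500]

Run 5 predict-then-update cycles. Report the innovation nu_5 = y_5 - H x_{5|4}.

innov = [-4.6957, 2.1305]

step 1: x^-=[1.4463, -2.4552]  P^-=[0.4534 -0.2191; -0.2191 1.0507]  S=[0.9991 -0.2367; -0.2367 1.6298]  K=[0.4265 -0.1059; -0.0541 0.6530]  nu=[-4.4517, 5.0888]  x^+=[-0.9912, 1.1082]  P^+=[0.2320 -0.0161; -0.0161 0.3362]
step 2: x^-=[-1.0665, 1.3222]  P^-=[0.3820 -0.1181; -0.1181 0.4420]  S=[0.9297 -0.1334; -0.1334 0.9959]  K=[0.3936 -0.1119; -0.0577 0.4504]  nu=[-1.9167, 0.6498]  x^+=[-1.8936, 1.7254]  P^+=[0.2138 -0.0223; -0.0223 0.2300]
step 3: x^-=[-1.9512, 2.1146]  P^-=[0.3665 -0.0967; -0.0967 0.3266]  S=[0.9146 -0.1113; -0.1113 0.8751]  K=[0.3861 -0.1117; -0.0560 0.3793]  nu=[1.3201, -1.7888]  x^+=[-1.2418, 1.3621]  P^+=[0.2097 -0.0229; -0.0229 0.1930]
step 4: x^-=[-1.3303, 1.6289]  P^-=[0.3621 -0.0882; -0.0882 0.2859]  S=[0.9104 -0.1027; -0.1027 0.8323]  K=[0.3843 -0.1108; -0.0543 0.3495]  nu=[4.5840, -5.3186]  x^+=[1.0205, -0.4790]  P^+=[0.2087 -0.0226; -0.0226 0.1776]
step 5: x^-=[0.9524, -0.6662]  P^-=[0.3606 -0.0842; -0.0842 0.2688]  S=[0.9090 -0.0987; -0.0987 0.8142]  K=[0.3839 -0.1100; -0.0532 0.3361]  nu=[-4.6957, 2.1305]  x^+=[-1.0846, 0.2996]  P^+=[0.2085 -0.0222; -0.0222 0.1707]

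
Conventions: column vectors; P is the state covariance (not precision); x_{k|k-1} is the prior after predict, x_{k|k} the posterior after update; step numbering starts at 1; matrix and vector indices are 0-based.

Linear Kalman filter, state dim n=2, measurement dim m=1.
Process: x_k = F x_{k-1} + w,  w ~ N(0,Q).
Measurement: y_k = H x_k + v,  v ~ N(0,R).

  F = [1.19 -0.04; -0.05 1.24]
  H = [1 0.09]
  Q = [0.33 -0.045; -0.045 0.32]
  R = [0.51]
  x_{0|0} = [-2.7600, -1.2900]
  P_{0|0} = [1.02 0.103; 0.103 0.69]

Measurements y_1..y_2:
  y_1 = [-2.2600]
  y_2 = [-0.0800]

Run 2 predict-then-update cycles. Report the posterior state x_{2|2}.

step 1: x^-=[-3.2328, -1.4616]  P^-=[1.7657 0.0123; 0.0123 1.3707]  S=[2.2890]  K=[0.7719; 0.0593]  nu=[1.1043]  x^+=[-2.3804, -1.3962]  P^+=[0.4020 -0.0924; -0.0924 1.3627]
step 2: x^-=[-2.7768, -1.6122]  P^-=[0.9102 -0.2731; -0.2731 2.4277]  S=[1.3907]  K=[0.6368; -0.0392]  nu=[2.8419]  x^+=[-0.9670, -1.7237]  P^+=[0.3462 -0.2383; -0.2383 2.4256]

x_post = [-0.9670, -1.7237]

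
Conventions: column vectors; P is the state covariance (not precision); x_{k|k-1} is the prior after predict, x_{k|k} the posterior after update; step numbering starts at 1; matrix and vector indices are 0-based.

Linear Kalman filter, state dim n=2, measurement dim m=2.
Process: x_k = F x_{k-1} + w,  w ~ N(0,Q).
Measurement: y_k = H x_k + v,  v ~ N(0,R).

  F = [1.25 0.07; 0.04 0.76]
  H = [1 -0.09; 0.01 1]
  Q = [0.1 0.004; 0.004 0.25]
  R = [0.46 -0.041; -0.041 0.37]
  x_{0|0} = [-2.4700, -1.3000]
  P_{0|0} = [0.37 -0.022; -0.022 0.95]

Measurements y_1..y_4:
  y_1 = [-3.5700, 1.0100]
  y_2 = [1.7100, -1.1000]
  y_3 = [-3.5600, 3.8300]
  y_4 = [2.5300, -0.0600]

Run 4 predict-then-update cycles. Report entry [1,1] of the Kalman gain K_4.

step 1: x^-=[-3.1785, -1.0868]  P^-=[0.6789 0.0521; 0.0521 0.7980]  S=[1.1360 -0.0540; -0.0540 1.1691]  K=[0.5972 0.0779; 0.0151 0.6837]  nu=[-0.4893, 2.1286]  x^+=[-3.3048, 0.3611]  P^+=[0.2717 0.0016; 0.0016 0.2523]
step 2: x^-=[-4.1058, 0.1423]  P^-=[0.5260 0.0326; 0.0326 0.3963]  S=[0.9834 -0.0389; -0.0389 0.7670]  K=[0.5350 0.0764; 0.0173 0.5180]  nu=[5.8286, -1.2012]  x^+=[-1.0796, -0.3790]  P^+=[0.2433 0.0039; 0.0039 0.1909]
step 3: x^-=[-1.3760, -0.3312]  P^-=[0.4818 0.0300; 0.0300 0.3609]  S=[0.9393 -0.0386; -0.0386 0.7315]  K=[0.5131 0.0748; 0.0178 0.4947]  nu=[-2.2138, 4.1750]  x^+=[-2.1998, 1.6947]  P^+=[0.2334 0.0043; 0.0043 0.1823]
step 4: x^-=[-2.6311, 1.2000]  P^-=[0.4663 0.0295; 0.0295 0.3559]  S=[0.9238 -0.0389; -0.0389 0.7265]  K=[0.5049 0.0740; 0.0179 0.4912]  nu=[5.2691, -1.2337]  x^+=[-0.0618, 0.6884]  P^+=[0.2296 0.0044; 0.0044 0.1810]

K[1,1] = 0.4912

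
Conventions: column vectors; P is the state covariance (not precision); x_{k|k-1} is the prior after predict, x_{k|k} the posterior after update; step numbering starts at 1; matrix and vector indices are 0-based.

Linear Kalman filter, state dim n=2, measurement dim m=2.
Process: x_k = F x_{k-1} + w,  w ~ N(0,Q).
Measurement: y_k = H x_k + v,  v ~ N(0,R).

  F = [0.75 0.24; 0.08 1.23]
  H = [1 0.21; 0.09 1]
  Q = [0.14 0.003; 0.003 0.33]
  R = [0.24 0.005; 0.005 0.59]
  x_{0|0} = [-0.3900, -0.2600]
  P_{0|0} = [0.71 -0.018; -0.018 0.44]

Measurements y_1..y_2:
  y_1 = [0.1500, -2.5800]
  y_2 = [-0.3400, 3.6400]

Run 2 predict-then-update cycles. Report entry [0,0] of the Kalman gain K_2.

step 1: x^-=[-0.3549, -0.3510]  P^-=[0.5582 0.1585; 0.1585 0.9967]  S=[0.9088 0.4261; 0.4261 1.6197]  K=[0.6735 -0.0483; 0.1279 0.5905]  nu=[0.5786, -2.1971]  x^+=[0.1409, -1.5743]  P^+=[0.1699 -0.0404; -0.0404 0.3527]
step 2: x^-=[-0.2722, -1.9252]  P^-=[0.2413 0.0792; 0.0792 0.8567]  S=[0.5524 0.2874; 0.2874 1.4629]  K=[0.4802 -0.0253; 0.1804 0.5550]  nu=[0.3365, 5.5897]  x^+=[-0.2521, 1.2380]  P^+=[0.1200 -0.0233; -0.0233 0.3305]

K[0,0] = 0.4802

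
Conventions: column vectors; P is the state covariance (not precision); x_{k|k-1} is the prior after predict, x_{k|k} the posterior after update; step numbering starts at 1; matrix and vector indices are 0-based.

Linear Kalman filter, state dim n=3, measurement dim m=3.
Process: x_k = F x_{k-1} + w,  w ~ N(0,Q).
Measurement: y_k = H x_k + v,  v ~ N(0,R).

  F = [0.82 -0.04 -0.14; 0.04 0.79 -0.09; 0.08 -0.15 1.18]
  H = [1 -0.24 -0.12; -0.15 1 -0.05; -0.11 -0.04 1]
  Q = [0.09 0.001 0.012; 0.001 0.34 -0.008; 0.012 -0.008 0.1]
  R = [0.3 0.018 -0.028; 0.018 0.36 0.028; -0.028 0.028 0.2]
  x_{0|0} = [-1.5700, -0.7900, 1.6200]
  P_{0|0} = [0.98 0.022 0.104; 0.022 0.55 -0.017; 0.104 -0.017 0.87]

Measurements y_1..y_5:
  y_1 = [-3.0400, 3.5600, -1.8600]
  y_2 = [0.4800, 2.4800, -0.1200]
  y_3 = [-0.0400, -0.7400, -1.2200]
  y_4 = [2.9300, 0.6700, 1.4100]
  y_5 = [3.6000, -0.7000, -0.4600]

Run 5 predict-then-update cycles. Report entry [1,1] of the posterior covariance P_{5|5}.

step 1: x^-=[-1.4826, -0.8327, 1.9045]  P^-=[0.7414 0.0345 0.0330; 0.0345 0.6949 -0.1731; 0.0330 -0.1731 1.3552]  S=[1.0665 -0.1985 -0.1918; -0.1985 1.0825 -0.2371; -0.1918 -0.2371 1.5721]  K=[0.7089 0.0720 0.0656; 0.0086 0.6396 -0.0327; 0.0692 -0.0240 0.8689]  nu=[-1.5287, 4.2655, -3.9609]  x^+=[-2.5191, 2.0119, -1.7455]  P^+=[0.2334 0.0767 0.0240; 0.0767 0.2425 0.0293; 0.0240 0.0293 0.1750]
step 2: x^-=[-1.9018, 1.6458, -2.5630]  P^-=[0.2405 0.0477 0.0124; 0.0477 0.4936 -0.0215; 0.0124 -0.0215 0.3429]  S=[0.5468 -0.0831 -0.0739; -0.0831 0.8479 -0.0333; -0.0739 -0.0333 0.5460]  K=[0.4292 0.0563 0.0323; -0.0459 0.5683 -0.0568; 0.0393 -0.0192 0.6312]  nu=[2.4692, 0.4208, 2.2997]  x^+=[-0.7442, 1.6408, -1.0225]  P^+=[0.1428 0.0510 0.0138; 0.0510 0.2108 0.0199; 0.0138 0.0199 0.1269]
step 3: x^-=[-0.5327, 1.3585, -1.5122]  P^-=[0.1825 0.0304 0.0079; 0.0304 0.4731 -0.0237; 0.0079 -0.0237 0.2767]  S=[0.4959 -0.0875 -0.0636; -0.0875 0.8313 -0.0298; -0.0636 -0.0298 0.4801]  K=[0.3618 0.0420 0.0226; -0.0732 0.5548 -0.0710; 0.0307 -0.0226 0.5792]  nu=[0.6373, -2.2540, 0.2880]  x^+=[-0.3903, 0.0408, -1.2749]  P^+=[0.1197 0.0407 0.0104; 0.0407 0.2033 0.0160; 0.0104 0.0160 0.1161]
step 4: x^-=[-0.1432, 0.1314, -1.5418]  P^-=[0.1682 0.0238 0.0062; 0.0238 0.4683 -0.0262; 0.0062 -0.0262 0.2623]  S=[0.4845 -0.0908 -0.0613; -0.0908 0.8283 -0.0307; -0.0613 -0.0307 0.4661]  K=[0.3430 0.0362 0.0192; -0.0829 0.5507 -0.0766; 0.0279 -0.0246 0.5657]  nu=[2.9197, 0.4401, 2.9413]  x^+=[0.9306, -0.0939, 0.1927]  P^+=[0.1130 0.0371 0.0092; 0.0371 0.2009 0.0145; 0.0092 0.0145 0.1133]
step 5: x^-=[0.7398, -0.0543, 0.3160]  P^-=[0.1642 0.0215 0.0056; 0.0215 0.4667 -0.0272; 0.0056 -0.0272 0.2586]  S=[0.4815 -0.0920 -0.0608; -0.0920 0.8274 -0.0312; -0.0608 -0.0312 0.4625]  K=[0.3376 0.0341 0.0179; -0.0861 0.5493 -0.0786; 0.0269 -0.0254 0.5621]  nu=[2.8851, -0.5189, -0.6967]  x^+=[1.6836, -0.5330, 0.0151]  P^+=[0.1111 0.0360 0.0087; 0.0360 0.2001 0.0140; 0.0087 0.0140 0.1125]

P_post[1,1] = 0.2001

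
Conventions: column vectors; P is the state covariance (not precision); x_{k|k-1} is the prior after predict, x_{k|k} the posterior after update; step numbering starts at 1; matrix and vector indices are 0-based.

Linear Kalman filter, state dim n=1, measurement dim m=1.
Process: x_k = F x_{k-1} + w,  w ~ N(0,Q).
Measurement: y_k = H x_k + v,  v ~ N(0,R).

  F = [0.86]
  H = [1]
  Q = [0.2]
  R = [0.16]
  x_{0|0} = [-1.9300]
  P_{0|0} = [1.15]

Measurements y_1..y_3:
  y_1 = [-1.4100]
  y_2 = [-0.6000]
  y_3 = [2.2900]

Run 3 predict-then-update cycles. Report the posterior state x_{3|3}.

x_post = [1.1939]

step 1: x^-=[-1.6598]  P^-=[1.0505]  S=[1.2105]  K=[0.8678]  nu=[0.2498]  x^+=[-1.4430]  P^+=[0.1389]
step 2: x^-=[-1.2410]  P^-=[0.3027]  S=[0.4627]  K=[0.6542]  nu=[0.6410]  x^+=[-0.8217]  P^+=[0.1047]
step 3: x^-=[-0.7066]  P^-=[0.2774]  S=[0.4374]  K=[0.6342]  nu=[2.9966]  x^+=[1.1939]  P^+=[0.1015]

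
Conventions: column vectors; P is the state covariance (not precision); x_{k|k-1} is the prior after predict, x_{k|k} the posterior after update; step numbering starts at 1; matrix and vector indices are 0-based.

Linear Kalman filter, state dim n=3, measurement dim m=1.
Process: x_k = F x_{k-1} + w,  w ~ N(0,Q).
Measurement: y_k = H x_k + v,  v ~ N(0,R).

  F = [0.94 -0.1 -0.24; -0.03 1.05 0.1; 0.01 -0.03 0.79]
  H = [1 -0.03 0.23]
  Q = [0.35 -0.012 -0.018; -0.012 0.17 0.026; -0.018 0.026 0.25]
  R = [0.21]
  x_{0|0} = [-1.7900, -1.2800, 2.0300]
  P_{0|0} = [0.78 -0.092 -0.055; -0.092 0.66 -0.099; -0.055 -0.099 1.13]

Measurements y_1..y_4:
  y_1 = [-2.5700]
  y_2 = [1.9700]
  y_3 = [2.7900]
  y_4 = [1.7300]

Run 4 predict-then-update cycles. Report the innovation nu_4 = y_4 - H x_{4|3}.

step 1: x^-=[-2.0418, -1.0873, 1.6242]  P^-=[1.1483 -0.2011 -0.2539; -0.2011 0.8950 0.0126; -0.2539 0.0126 0.9598]  S=[1.3050]  K=[0.8398; -0.1725; -0.0257]  nu=[-0.9344]  x^+=[-2.8265, -0.9261, 1.6482]  P^+=[0.2279 -0.0121 -0.2257; -0.0121 0.8562 0.0068; -0.2257 0.0068 0.9589]
step 2: x^-=[-2.9599, -0.7228, 1.3016]  P^-=[0.7196 -0.1680 -0.3623; -0.1680 1.1273 0.0854; -0.3623 0.0854 0.8454]  S=[0.8176]  K=[0.7844; -0.2228; -0.2085]  nu=[4.6088]  x^+=[0.6554, -1.7496, 0.3407]  P^+=[0.2166 -0.0251 -0.2286; -0.0251 1.0867 0.0474; -0.2286 0.0474 0.8098]
step 3: x^-=[0.7092, -1.8227, 0.3282]  P^-=[0.7090 -0.2120 -0.3381; -0.2120 1.3893 0.0998; -0.3381 0.0998 0.7506]  S=[0.8158]  K=[0.7816; -0.2829; -0.2066]  nu=[1.9506]  x^+=[2.2338, -2.3745, -0.0747]  P^+=[0.2107 -0.0317 -0.2064; -0.0317 1.3240 0.0521; -0.2064 0.0521 0.7158]
step 4: x^-=[2.3552, -2.5677, 0.0346]  P^-=[0.6922 -0.2400 -0.3034; -0.2400 1.6512 0.0881; -0.3034 0.0881 0.6922]  S=[0.8139]  K=[0.7736; -0.3308; -0.1804]  nu=[-0.7101]  x^+=[1.8058, -2.3327, 0.1627]  P^+=[0.2052 -0.0317 -0.1898; -0.0317 1.5621 0.0396; -0.1898 0.0396 0.6657]

innov = [-0.7101]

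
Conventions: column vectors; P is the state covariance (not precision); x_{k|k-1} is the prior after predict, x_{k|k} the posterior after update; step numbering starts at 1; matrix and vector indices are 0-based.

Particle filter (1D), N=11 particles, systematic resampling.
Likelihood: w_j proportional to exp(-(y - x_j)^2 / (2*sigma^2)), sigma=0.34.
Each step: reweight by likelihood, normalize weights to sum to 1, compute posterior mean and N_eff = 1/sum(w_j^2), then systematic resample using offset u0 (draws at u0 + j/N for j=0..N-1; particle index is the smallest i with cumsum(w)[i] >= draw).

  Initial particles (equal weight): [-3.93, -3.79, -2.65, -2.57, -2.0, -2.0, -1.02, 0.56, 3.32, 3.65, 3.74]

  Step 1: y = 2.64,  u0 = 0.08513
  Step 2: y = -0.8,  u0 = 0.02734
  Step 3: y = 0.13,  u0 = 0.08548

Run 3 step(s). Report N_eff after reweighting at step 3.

step 1: w=[0.0000, 0.0000, 0.0000, 0.0000, 0.0000, 0.0000, 0.0000, 0.0000, 0.8857, 0.0794, 0.0349]  mean=3.3609  Neff=1.2626  idx=[8, 8, 8, 8, 8, 8, 8, 8, 8, 9, 10]
step 2: w=[0.1111, 0.1111, 0.1111, 0.1111, 0.1111, 0.1111, 0.1111, 0.1111, 0.1111, 0.0000, 0.0000]  mean=3.3200  Neff=9.0000  idx=[0, 1, 1, 2, 3, 4, 5, 5, 6, 7, 8]
step 3: w=[0.0909, 0.0909, 0.0909, 0.0909, 0.0909, 0.0909, 0.0909, 0.0909, 0.0909, 0.0909, 0.0909]  mean=3.3200  Neff=11.0000  idx=[0, 1, 2, 3, 4, 5, 6, 7, 8, 9, 10]

N_eff = 11.0000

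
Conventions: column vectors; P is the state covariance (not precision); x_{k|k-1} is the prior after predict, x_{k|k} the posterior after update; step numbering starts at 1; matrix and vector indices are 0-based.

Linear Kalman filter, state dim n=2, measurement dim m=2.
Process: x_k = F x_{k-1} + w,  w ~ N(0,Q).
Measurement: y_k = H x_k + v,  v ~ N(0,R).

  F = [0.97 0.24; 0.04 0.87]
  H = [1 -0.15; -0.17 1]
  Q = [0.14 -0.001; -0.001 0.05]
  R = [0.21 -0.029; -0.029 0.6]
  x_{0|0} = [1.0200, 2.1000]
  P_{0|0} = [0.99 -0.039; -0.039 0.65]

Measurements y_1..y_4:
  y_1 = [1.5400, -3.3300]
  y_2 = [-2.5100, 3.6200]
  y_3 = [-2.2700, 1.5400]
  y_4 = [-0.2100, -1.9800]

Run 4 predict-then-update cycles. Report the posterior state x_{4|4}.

x_post = [-0.8150, -0.1039]

step 1: x^-=[1.4934, 1.8678]  P^-=[1.0908 0.1398; 0.1398 0.5409]  S=[1.2710 -0.1521; -0.1521 1.1248]  K=[0.8506 0.0745; 0.1029 0.4736]  nu=[0.3268, -4.9439]  x^+=[1.4029, -0.4401]  P^+=[0.1842 0.0514; 0.0514 0.2899]
step 2: x^-=[1.2552, -0.3268]  P^-=[0.3539 0.1105; 0.1105 0.2733]  S=[0.5369 -0.0168; -0.0168 0.8460]  K=[0.6305 0.0721; 0.1390 0.3036]  nu=[-3.8142, 4.1601]  x^+=[-0.8501, 0.4062]  P^+=[0.1376 0.0483; 0.0483 0.1864]
step 3: x^-=[-0.7271, 0.3194]  P^-=[0.3027 0.0845; 0.0845 0.1946]  S=[0.4917 -0.0230; -0.0230 0.7747]  K=[0.5926 0.0603; 0.1235 0.2364]  nu=[-1.4950, 1.0970]  x^+=[-1.5469, 0.3940]  P^+=[0.1288 0.0409; 0.0409 0.1452]
step 4: x^-=[-1.4060, 0.2809]  P^-=[0.2886 0.0692; 0.0692 0.1629]  S=[0.4815 -0.0315; -0.0315 0.7478]  K=[0.5812 0.0514; 0.1065 0.2067]  nu=[1.2381, -2.4999]  x^+=[-0.8150, -0.1039]  P^+=[0.1259 0.0354; 0.0354 0.1269]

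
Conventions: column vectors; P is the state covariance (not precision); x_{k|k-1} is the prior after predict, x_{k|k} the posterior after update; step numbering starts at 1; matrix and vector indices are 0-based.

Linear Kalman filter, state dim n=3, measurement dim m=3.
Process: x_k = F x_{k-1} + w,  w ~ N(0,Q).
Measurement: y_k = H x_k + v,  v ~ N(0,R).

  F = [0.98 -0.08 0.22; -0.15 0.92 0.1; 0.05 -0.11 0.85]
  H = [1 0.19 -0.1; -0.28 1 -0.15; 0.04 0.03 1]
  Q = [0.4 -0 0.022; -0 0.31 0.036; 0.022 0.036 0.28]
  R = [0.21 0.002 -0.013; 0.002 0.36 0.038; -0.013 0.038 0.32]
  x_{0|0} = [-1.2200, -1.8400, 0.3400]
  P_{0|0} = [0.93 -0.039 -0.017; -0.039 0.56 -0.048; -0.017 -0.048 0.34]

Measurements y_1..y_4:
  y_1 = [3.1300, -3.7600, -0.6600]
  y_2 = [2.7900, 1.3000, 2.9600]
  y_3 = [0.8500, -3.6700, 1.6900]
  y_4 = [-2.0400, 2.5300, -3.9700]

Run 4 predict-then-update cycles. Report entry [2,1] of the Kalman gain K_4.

K[2,1] = -0.0381

step 1: x^-=[-0.9736, -1.4758, 0.4304]  P^-=[1.3137 -0.2165 0.1305; -0.2165 0.8108 -0.0361; 0.1305 -0.0361 0.5427]  S=[1.4514 -0.4199 0.1050; -0.4199 1.4290 -0.1139; 0.1050 -0.1139 0.8733]  K=[0.8104 -0.1780 0.0815; 0.1473 0.6604 0.0450; -0.0152 -0.0629 0.6198]  nu=[4.4270, -2.4922, -1.0072]  x^+=[2.9755, -2.5151, -0.1046]  P^+=[0.1711 -0.0111 0.0023; -0.0111 0.2413 0.0308; 0.0023 0.0308 0.1951]
step 2: x^-=[3.0942, -2.7707, 0.3366]  P^-=[0.5770 -0.0426 0.0693; -0.0426 0.5287 0.0497; 0.0693 0.0497 0.4189]  S=[0.7783 -0.1080 0.0479; -0.1080 0.9581 0.0128; 0.0479 0.0128 0.7487]  K=[0.6968 -0.1465 0.0796; 0.1432 0.5717 0.0663; 0.0069 -0.0408 0.5654]  nu=[0.2559, 4.9876, 2.5828]  x^+=[2.7476, 0.2886, 1.5952]  P^+=[0.1467 -0.0064 0.0052; -0.0064 0.2121 0.0350; 0.0052 0.0350 0.1780]
step 3: x^-=[3.0205, 0.0129, 1.4616]  P^-=[0.5529 -0.0320 0.0662; -0.0320 0.5026 0.0545; 0.0662 0.0545 0.4055]  S=[0.7576 -0.0966 0.0464; -0.0966 0.9222 0.0204; 0.0464 0.0204 0.7354]  K=[0.6900 -0.1428 0.0793; 0.1438 0.5594 0.0683; 0.0085 -0.0384 0.5578]  nu=[-2.0268, -2.6179, 0.1072]  x^+=[2.0045, -1.7357, 1.6047]  P^+=[0.1452 -0.0056 0.0053; -0.0056 0.2080 0.0352; 0.0053 0.0352 0.1757]
step 4: x^-=[2.4563, -1.7370, 1.6551]  P^-=[0.5512 -0.0307 0.0657; -0.0307 0.4989 0.0550; 0.0657 0.0550 0.4037]  S=[0.7564 -0.0956 0.0460; -0.0956 0.9174 0.0212; 0.0460 0.0212 0.7335]  K=[0.6895 -0.1424 0.0792; 0.1438 0.5576 0.0685; 0.0085 -0.0381 0.5568]  nu=[-4.0007, 5.2031, -5.6713]  x^+=[-1.4920, 0.2003, -1.7350]  P^+=[0.1451 -0.0055 0.0053; -0.0055 0.2074 0.0352; 0.0053 0.0352 0.1753]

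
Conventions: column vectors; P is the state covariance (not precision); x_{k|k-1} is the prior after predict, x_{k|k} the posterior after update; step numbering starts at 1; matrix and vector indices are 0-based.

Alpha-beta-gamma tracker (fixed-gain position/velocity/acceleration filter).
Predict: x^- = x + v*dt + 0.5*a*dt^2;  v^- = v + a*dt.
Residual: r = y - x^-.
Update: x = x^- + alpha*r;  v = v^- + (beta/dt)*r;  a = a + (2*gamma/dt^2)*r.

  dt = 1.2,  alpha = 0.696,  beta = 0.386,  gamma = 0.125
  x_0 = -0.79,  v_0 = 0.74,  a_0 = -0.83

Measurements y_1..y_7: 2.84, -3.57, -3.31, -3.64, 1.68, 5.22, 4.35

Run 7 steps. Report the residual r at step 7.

resid = -4.9394

step 1: x_pred=-0.4996  r=3.3396  x^+=1.8248  v^+=0.8182  a^+=-0.2502
step 2: x_pred=2.6265  r=-6.1965  x^+=-1.6863  v^+=-1.4752  a^+=-1.3260
step 3: x_pred=-4.4112  r=1.1012  x^+=-3.6448  v^+=-2.7122  a^+=-1.1348
step 4: x_pred=-7.7164  r=4.0764  x^+=-4.8792  v^+=-2.7627  a^+=-0.4271
step 5: x_pred=-8.5020  r=10.1820  x^+=-1.4153  v^+=0.0000  a^+=1.3406
step 6: x_pred=-0.4501  r=5.6701  x^+=3.4963  v^+=3.4326  a^+=2.3250
step 7: x_pred=9.2894  r=-4.9394  x^+=5.8516  v^+=4.6338  a^+=1.4675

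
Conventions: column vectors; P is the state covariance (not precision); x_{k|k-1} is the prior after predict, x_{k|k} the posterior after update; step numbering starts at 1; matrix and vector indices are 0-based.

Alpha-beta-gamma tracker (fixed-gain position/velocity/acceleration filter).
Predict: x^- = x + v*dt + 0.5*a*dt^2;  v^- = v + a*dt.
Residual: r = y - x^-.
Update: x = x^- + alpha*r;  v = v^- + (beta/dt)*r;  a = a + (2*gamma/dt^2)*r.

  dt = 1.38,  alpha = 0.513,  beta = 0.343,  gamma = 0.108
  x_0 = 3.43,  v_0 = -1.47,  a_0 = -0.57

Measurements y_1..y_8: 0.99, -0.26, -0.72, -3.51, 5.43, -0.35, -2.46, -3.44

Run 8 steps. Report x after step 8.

step 1: x_pred=0.8586  r=0.1314  x^+=0.9260  v^+=-2.2240  a^+=-0.5551
step 2: x_pred=-2.6716  r=2.4116  x^+=-1.4344  v^+=-2.3906  a^+=-0.2816
step 3: x_pred=-5.0016  r=4.2816  x^+=-2.8051  v^+=-1.7150  a^+=0.2040
step 4: x_pred=-4.9775  r=1.4675  x^+=-4.2247  v^+=-1.0686  a^+=0.3705
step 5: x_pred=-5.3466  r=10.7766  x^+=0.1818  v^+=2.1212  a^+=1.5928
step 6: x_pred=4.6257  r=-4.9757  x^+=2.0732  v^+=3.0825  a^+=1.0284
step 7: x_pred=7.3063  r=-9.7663  x^+=2.2962  v^+=2.0744  a^+=-0.0793
step 8: x_pred=5.0833  r=-8.5233  x^+=0.7109  v^+=-0.1535  a^+=-1.0460

x_post = 0.7109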